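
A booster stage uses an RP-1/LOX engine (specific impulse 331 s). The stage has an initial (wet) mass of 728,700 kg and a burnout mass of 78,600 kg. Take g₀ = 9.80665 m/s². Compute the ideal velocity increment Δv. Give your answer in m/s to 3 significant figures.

v_e = Isp · g₀ = 331 × 9.80665 = 3246.0 m/s.
Δv = v_e · ln(m₀/m_f) = 3246.0 × ln(9.271) = 3246.0 × 2.2269 ≈ 7228.5 m/s.

Δv ≈ 7230 m/s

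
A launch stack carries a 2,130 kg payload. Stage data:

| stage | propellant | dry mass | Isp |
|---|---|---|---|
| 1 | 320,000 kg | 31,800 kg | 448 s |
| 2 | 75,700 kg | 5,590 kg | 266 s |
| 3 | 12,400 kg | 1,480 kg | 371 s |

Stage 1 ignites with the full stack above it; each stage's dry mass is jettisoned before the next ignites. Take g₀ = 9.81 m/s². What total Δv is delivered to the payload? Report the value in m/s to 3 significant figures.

Ignition mass of stage 1 = 320,000+31,800 + 75,700+5,590 + 12,400+1,480 + 2,130 = 449,100 kg.
Stage 1: m₀ = 449,100 kg, m_f = 449,100 − 320,000 = 129,100 kg; Δv = 448×9.81×ln(3.479) = 4394.9×1.2467 ≈ 5479 m/s.
Stage 2: m₀ = 97,300 kg, m_f = 97,300 − 75,700 = 21,600 kg; Δv = 266×9.81×ln(4.505) = 2609.5×1.5051 ≈ 3928 m/s.
Stage 3: m₀ = 16,010 kg, m_f = 16,010 − 12,400 = 3,610 kg; Δv = 371×9.81×ln(4.435) = 3639.5×1.4895 ≈ 5421 m/s.
Total Δv = 5479 + 3928 + 5421 = 14828 m/s.

Δv ≈ 14800 m/s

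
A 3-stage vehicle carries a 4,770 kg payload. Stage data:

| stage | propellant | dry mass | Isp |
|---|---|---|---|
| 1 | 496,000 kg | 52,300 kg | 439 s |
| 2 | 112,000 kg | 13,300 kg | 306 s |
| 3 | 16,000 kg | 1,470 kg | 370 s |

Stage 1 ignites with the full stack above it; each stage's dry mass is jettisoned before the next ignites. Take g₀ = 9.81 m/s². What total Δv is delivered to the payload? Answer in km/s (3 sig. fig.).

Δv ≈ 14.3 km/s

Ignition mass of stage 1 = 496,000+52,300 + 112,000+13,300 + 16,000+1,470 + 4,770 = 695,840 kg.
Stage 1: m₀ = 695,840 kg, m_f = 695,840 − 496,000 = 199,840 kg; Δv = 439×9.81×ln(3.482) = 4306.6×1.2476 ≈ 5373 m/s.
Stage 2: m₀ = 147,540 kg, m_f = 147,540 − 112,000 = 35,540 kg; Δv = 306×9.81×ln(4.151) = 3001.9×1.4234 ≈ 4273 m/s.
Stage 3: m₀ = 22,240 kg, m_f = 22,240 − 16,000 = 6,240 kg; Δv = 370×9.81×ln(3.564) = 3629.7×1.2709 ≈ 4613 m/s.
Total Δv = 5373 + 4273 + 4613 = 14259 m/s.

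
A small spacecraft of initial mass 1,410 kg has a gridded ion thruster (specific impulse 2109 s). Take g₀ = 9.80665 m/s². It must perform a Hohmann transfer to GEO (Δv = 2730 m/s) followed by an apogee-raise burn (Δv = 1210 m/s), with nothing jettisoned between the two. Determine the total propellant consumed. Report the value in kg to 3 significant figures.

v_e = Isp · g₀ = 2109 × 9.80665 = 20682.2 m/s.
After the first burn: m = 1410 × exp(−2730/20682.2) = 1410 × 0.87634 = 1,235.64 kg.
After the second burn: m = 1,235.64 × exp(−1210/20682.2) = 1,235.64 × 0.94317 = 1,165.42 kg.
Total propellant = m₀ − m_final = 1410 − 1,165.42 = 244.58 kg.

total propellant consumed ≈ 245 kg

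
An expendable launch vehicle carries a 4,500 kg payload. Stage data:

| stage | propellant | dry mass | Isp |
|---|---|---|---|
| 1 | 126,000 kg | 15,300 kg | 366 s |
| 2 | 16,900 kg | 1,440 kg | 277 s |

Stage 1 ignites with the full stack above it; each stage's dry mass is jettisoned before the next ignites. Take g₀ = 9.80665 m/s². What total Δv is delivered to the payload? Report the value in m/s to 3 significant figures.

Δv ≈ 8900 m/s

Ignition mass of stage 1 = 126,000+15,300 + 16,900+1,440 + 4,500 = 164,140 kg.
Stage 1: m₀ = 164,140 kg, m_f = 164,140 − 126,000 = 38,140 kg; Δv = 366×9.80665×ln(4.304) = 3589.2×1.4595 ≈ 5238 m/s.
Stage 2: m₀ = 22,840 kg, m_f = 22,840 − 16,900 = 5,940 kg; Δv = 277×9.80665×ln(3.845) = 2716.4×1.3468 ≈ 3659 m/s.
Total Δv = 5238 + 3659 = 8897 m/s.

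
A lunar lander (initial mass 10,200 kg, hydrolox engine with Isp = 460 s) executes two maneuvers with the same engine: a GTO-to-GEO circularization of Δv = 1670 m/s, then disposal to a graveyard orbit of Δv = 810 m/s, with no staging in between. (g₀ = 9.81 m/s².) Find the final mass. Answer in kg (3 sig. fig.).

final mass ≈ 5890 kg

v_e = Isp · g₀ = 460 × 9.81 = 4512.6 m/s.
After the first burn: m = 10200 × exp(−1670/4512.6) = 10200 × 0.69068 = 7,044.94 kg.
After the second burn: m = 7,044.94 × exp(−810/4512.6) = 7,044.94 × 0.83569 = 5,887.39 kg.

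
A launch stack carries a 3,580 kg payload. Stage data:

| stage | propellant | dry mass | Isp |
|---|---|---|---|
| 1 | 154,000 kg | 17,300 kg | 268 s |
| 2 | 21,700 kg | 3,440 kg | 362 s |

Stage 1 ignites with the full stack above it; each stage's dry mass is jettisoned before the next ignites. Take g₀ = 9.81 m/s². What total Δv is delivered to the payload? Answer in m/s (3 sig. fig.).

Ignition mass of stage 1 = 154,000+17,300 + 21,700+3,440 + 3,580 = 200,020 kg.
Stage 1: m₀ = 200,020 kg, m_f = 200,020 − 154,000 = 46,020 kg; Δv = 268×9.81×ln(4.346) = 2629.1×1.4693 ≈ 3863 m/s.
Stage 2: m₀ = 28,720 kg, m_f = 28,720 − 21,700 = 7,020 kg; Δv = 362×9.81×ln(4.091) = 3551.2×1.4088 ≈ 5003 m/s.
Total Δv = 3863 + 5003 = 8866 m/s.

Δv ≈ 8870 m/s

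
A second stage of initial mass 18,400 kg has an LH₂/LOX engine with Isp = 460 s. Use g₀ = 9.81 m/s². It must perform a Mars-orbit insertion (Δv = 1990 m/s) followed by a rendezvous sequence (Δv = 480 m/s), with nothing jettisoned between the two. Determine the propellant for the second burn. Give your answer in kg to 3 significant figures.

propellant for the second burn ≈ 1190 kg

v_e = Isp · g₀ = 460 × 9.81 = 4512.6 m/s.
After the first burn: m = 18400 × exp(−1990/4512.6) = 18400 × 0.64340 = 11,838.6 kg.
After the second burn: m = 11,838.6 × exp(−480/4512.6) = 11,838.6 × 0.89909 = 10,644 kg.
Second-burn propellant = 11,838.6 − 10,644 = 1,194.6 kg.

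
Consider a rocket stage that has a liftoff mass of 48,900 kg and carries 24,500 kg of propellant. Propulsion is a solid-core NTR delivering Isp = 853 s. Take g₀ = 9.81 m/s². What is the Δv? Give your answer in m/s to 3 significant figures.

Δv ≈ 5820 m/s

v_e = Isp · g₀ = 853 × 9.81 = 8367.9 m/s.
m_f = m₀ − m_prop = 48,900 − 24,500 = 24,400 kg.
Using Δv = v_e ln(m₀/m_f): Δv = v_e · ln(m₀/m_f) = 8367.9 × ln(2.004) = 8367.9 × 0.6952 ≈ 5817.3 m/s.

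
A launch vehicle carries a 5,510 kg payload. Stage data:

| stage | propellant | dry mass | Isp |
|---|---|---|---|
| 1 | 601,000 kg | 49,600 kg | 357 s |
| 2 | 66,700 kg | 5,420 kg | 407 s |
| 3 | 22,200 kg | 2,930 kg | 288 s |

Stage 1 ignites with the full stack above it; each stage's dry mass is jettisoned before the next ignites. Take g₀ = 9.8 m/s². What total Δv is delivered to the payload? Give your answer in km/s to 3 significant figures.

Δv ≈ 13.4 km/s

Ignition mass of stage 1 = 601,000+49,600 + 66,700+5,420 + 22,200+2,930 + 5,510 = 753,360 kg.
Stage 1: m₀ = 753,360 kg, m_f = 753,360 − 601,000 = 152,360 kg; Δv = 357×9.8×ln(4.945) = 3498.6×1.5983 ≈ 5592 m/s.
Stage 2: m₀ = 102,760 kg, m_f = 102,760 − 66,700 = 36,060 kg; Δv = 407×9.8×ln(2.85) = 3988.6×1.0472 ≈ 4177 m/s.
Stage 3: m₀ = 30,640 kg, m_f = 30,640 − 22,200 = 8,440 kg; Δv = 288×9.8×ln(3.63) = 2822.4×1.2893 ≈ 3639 m/s.
Total Δv = 5592 + 4177 + 3639 = 13408 m/s.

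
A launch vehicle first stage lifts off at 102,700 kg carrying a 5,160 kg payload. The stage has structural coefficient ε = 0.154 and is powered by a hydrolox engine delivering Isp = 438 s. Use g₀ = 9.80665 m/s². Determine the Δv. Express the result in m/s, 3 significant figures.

Stage wet mass = m₀ − payload = 102,700 − 5,160 = 97,540 kg.
Stage dry mass = ε × stage wet mass = 0.154 × 97,540 = 15,021.2 kg.
Burnout mass m_f = stage dry + payload = 15,021.2 + 5,160 = 20,181.2 kg.
v_e = Isp · g₀ = 438 × 9.80665 = 4295.3 m/s.
Rocket equation: Δv = v_e · ln(102,700/20,181.2) = 4295.3 × ln(5.089) = 4295.3 × 1.6271 ≈ 6989 m/s.

Δv ≈ 6990 m/s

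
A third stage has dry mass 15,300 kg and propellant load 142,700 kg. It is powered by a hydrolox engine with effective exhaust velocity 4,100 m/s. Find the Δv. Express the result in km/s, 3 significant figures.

m₀ = m_dry + m_prop = 15,300 + 142,700 = 158,000 kg.
By the Tsiolkovsky rocket equation, Δv = v_e · ln(m₀/m_f) = 4100.0 × ln(10.33) = 4100.0 × 2.3347 ≈ 9572.4 m/s.

Δv ≈ 9.57 km/s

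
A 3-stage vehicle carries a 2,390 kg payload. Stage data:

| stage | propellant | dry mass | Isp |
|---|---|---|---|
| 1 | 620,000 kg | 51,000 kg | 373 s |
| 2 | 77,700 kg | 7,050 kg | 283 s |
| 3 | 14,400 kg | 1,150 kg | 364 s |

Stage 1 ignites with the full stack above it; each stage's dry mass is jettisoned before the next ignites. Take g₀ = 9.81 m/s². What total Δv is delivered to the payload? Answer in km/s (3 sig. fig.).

Ignition mass of stage 1 = 620,000+51,000 + 77,700+7,050 + 14,400+1,150 + 2,390 = 773,690 kg.
Stage 1: m₀ = 773,690 kg, m_f = 773,690 − 620,000 = 153,690 kg; Δv = 373×9.81×ln(5.034) = 3659.1×1.6162 ≈ 5914 m/s.
Stage 2: m₀ = 102,690 kg, m_f = 102,690 − 77,700 = 24,990 kg; Δv = 283×9.81×ln(4.109) = 2776.2×1.4132 ≈ 3923 m/s.
Stage 3: m₀ = 17,940 kg, m_f = 17,940 − 14,400 = 3,540 kg; Δv = 364×9.81×ln(5.068) = 3570.8×1.6229 ≈ 5795 m/s.
Total Δv = 5914 + 3923 + 5795 = 15632 m/s.

Δv ≈ 15.6 km/s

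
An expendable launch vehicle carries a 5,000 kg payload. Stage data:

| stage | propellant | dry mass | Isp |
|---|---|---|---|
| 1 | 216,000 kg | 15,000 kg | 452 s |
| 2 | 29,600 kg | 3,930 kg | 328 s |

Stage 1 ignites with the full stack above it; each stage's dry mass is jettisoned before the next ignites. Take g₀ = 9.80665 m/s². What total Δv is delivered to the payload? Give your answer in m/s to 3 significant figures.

Δv ≈ 11900 m/s

Ignition mass of stage 1 = 216,000+15,000 + 29,600+3,930 + 5,000 = 269,530 kg.
Stage 1: m₀ = 269,530 kg, m_f = 269,530 − 216,000 = 53,530 kg; Δv = 452×9.80665×ln(5.035) = 4432.6×1.6164 ≈ 7165 m/s.
Stage 2: m₀ = 38,530 kg, m_f = 38,530 − 29,600 = 8,930 kg; Δv = 328×9.80665×ln(4.315) = 3216.6×1.4620 ≈ 4703 m/s.
Total Δv = 7165 + 4703 = 11868 m/s.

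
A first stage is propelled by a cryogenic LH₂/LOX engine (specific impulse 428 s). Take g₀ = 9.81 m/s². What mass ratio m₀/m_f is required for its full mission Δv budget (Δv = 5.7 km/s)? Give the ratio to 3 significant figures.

mass ratio ≈ 3.89

v_e = Isp · g₀ = 428 × 9.81 = 4198.7 m/s.
Using Δv = v_e ln(m₀/m_f): m₀/m_f = exp(Δv / v_e) = exp(5700 / 4198.7) = exp(1.3576) = 3.8867.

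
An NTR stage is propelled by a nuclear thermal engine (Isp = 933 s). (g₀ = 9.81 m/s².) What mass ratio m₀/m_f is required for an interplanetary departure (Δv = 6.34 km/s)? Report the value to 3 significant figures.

v_e = Isp · g₀ = 933 × 9.81 = 9152.7 m/s.
By the Tsiolkovsky rocket equation, m₀/m_f = exp(Δv / v_e) = exp(6340 / 9152.7) = exp(0.6927) = 1.9991.

mass ratio ≈ 2.00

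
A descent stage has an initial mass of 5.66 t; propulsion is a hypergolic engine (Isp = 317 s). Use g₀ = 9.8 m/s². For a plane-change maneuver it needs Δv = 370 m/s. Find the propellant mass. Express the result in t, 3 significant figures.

propellant mass ≈ 0.636 t

v_e = Isp · g₀ = 317 × 9.8 = 3106.6 m/s.
Rocket equation: m₀/m_f = exp(Δv / v_e) = exp(370 / 3106.6) = exp(0.1191) = 1.1265.
m_f = 5.66 / 1.1265 = 5.02441 t, so propellant = m₀ − m_f = 5.66 − 5.02441 = 0.63559 t.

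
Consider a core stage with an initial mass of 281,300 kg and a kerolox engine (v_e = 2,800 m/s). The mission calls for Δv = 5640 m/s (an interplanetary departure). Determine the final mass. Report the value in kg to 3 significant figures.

final mass ≈ 37500 kg

From the ideal rocket equation, m₀/m_f = exp(Δv / v_e) = exp(5640 / 2800.0) = exp(2.0143) = 7.4954.
m_f = m₀ / 7.4954 = 281,300 / 7.4954 = 37,529.7 kg.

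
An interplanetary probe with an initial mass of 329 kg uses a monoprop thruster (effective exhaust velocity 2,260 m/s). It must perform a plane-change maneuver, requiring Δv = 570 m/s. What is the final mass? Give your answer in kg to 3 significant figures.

final mass ≈ 256 kg

m₀/m_f = exp(Δv / v_e) = exp(570 / 2260.0) = exp(0.2522) = 1.2869.
m_f = m₀ / 1.2869 = 329 / 1.2869 = 255.653 kg.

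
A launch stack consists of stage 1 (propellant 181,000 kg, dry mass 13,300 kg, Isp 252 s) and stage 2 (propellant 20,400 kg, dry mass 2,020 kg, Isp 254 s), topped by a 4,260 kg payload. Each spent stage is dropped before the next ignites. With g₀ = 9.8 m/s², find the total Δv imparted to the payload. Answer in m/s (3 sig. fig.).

Ignition mass of stage 1 = 181,000+13,300 + 20,400+2,020 + 4,260 = 220,980 kg.
Stage 1: m₀ = 220,980 kg, m_f = 220,980 − 181,000 = 39,980 kg; Δv = 252×9.8×ln(5.527) = 2469.6×1.7097 ≈ 4222 m/s.
Stage 2: m₀ = 26,680 kg, m_f = 26,680 − 20,400 = 6,280 kg; Δv = 254×9.8×ln(4.248) = 2489.2×1.4465 ≈ 3601 m/s.
Total Δv = 4222 + 3601 = 7823 m/s.

Δv ≈ 7820 m/s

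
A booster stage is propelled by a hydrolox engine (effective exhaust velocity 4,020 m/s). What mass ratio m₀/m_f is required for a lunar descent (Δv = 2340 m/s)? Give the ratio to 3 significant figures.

mass ratio ≈ 1.79

Using Δv = v_e ln(m₀/m_f): m₀/m_f = exp(Δv / v_e) = exp(2340 / 4020.0) = exp(0.5821) = 1.7898.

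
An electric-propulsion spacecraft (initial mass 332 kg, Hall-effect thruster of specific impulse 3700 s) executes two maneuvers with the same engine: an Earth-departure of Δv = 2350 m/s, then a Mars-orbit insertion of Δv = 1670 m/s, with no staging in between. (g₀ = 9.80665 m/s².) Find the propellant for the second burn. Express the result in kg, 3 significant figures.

v_e = Isp · g₀ = 3700 × 9.80665 = 36284.6 m/s.
After the first burn: m = 332 × exp(−2350/36284.6) = 332 × 0.93729 = 311.18 kg.
After the second burn: m = 311.18 × exp(−1670/36284.6) = 311.18 × 0.95502 = 297.183 kg.
Second-burn propellant = 311.18 − 297.183 = 13.997 kg.

propellant for the second burn ≈ 14.0 kg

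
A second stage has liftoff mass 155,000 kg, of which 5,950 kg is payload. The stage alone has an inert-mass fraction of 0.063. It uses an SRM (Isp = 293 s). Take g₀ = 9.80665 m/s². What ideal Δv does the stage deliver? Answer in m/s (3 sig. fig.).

Δv ≈ 6650 m/s

Stage wet mass = m₀ − payload = 155,000 − 5,950 = 149,050 kg.
Stage dry mass = ε × stage wet mass = 0.063 × 149,050 = 9,390.15 kg.
Burnout mass m_f = stage dry + payload = 9,390.15 + 5,950 = 15,340.15 kg.
v_e = Isp · g₀ = 293 × 9.80665 = 2873.3 m/s.
By the Tsiolkovsky rocket equation, Δv = v_e · ln(155,000/15,340.15) = 2873.3 × ln(10.1) = 2873.3 × 2.3130 ≈ 6646 m/s.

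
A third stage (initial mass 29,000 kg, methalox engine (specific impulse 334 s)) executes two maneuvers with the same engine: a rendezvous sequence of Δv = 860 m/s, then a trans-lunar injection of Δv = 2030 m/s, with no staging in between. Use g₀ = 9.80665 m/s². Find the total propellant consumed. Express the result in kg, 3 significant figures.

v_e = Isp · g₀ = 334 × 9.80665 = 3275.4 m/s.
After the first burn: m = 29000 × exp(−860/3275.4) = 29000 × 0.76908 = 22,303.3 kg.
After the second burn: m = 22,303.3 × exp(−2030/3275.4) = 22,303.3 × 0.53807 = 12,000.7 kg.
Total propellant = m₀ − m_final = 29000 − 12,000.7 = 16,999.3 kg.

total propellant consumed ≈ 17000 kg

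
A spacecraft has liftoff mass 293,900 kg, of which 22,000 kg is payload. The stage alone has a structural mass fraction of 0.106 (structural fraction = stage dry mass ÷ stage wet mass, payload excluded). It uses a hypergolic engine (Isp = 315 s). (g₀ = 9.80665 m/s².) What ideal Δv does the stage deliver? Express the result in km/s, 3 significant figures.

Δv ≈ 5.42 km/s

Stage wet mass = m₀ − payload = 293,900 − 22,000 = 271,900 kg.
Stage dry mass = ε × stage wet mass = 0.106 × 271,900 = 28,821.4 kg.
Burnout mass m_f = stage dry + payload = 28,821.4 + 22,000 = 50,821.4 kg.
v_e = Isp · g₀ = 315 × 9.80665 = 3089.1 m/s.
By the Tsiolkovsky rocket equation, Δv = v_e · ln(293,900/50,821.4) = 3089.1 × ln(5.783) = 3089.1 × 1.7549 ≈ 5421 m/s.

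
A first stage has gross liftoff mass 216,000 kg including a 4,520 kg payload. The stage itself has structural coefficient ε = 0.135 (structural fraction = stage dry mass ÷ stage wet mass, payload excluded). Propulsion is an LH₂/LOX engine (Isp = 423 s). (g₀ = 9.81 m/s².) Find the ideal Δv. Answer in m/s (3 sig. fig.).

Stage wet mass = m₀ − payload = 216,000 − 4,520 = 211,480 kg.
Stage dry mass = ε × stage wet mass = 0.135 × 211,480 = 28,549.8 kg.
Burnout mass m_f = stage dry + payload = 28,549.8 + 4,520 = 33,069.8 kg.
v_e = Isp · g₀ = 423 × 9.81 = 4149.6 m/s.
Using Δv = v_e ln(m₀/m_f): Δv = v_e · ln(216,000/33,069.8) = 4149.6 × ln(6.532) = 4149.6 × 1.8767 ≈ 7787 m/s.

Δv ≈ 7790 m/s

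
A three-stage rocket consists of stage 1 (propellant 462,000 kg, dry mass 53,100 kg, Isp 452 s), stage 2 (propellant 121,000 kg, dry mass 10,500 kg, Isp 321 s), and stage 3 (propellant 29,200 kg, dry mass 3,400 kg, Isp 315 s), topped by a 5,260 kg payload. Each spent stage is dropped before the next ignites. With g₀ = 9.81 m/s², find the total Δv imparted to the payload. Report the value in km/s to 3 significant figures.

Ignition mass of stage 1 = 462,000+53,100 + 121,000+10,500 + 29,200+3,400 + 5,260 = 684,460 kg.
Stage 1: m₀ = 684,460 kg, m_f = 684,460 − 462,000 = 222,460 kg; Δv = 452×9.81×ln(3.077) = 4434.1×1.1239 ≈ 4983 m/s.
Stage 2: m₀ = 169,360 kg, m_f = 169,360 − 121,000 = 48,360 kg; Δv = 321×9.81×ln(3.502) = 3149.0×1.2534 ≈ 3947 m/s.
Stage 3: m₀ = 37,860 kg, m_f = 37,860 − 29,200 = 8,660 kg; Δv = 315×9.81×ln(4.372) = 3090.2×1.4752 ≈ 4559 m/s.
Total Δv = 4983 + 3947 + 4559 = 13489 m/s.

Δv ≈ 13.5 km/s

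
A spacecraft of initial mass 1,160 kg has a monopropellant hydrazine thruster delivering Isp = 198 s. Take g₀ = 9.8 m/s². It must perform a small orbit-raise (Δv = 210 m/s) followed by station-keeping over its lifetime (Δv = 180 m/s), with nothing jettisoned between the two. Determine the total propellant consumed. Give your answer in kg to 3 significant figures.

total propellant consumed ≈ 211 kg

v_e = Isp · g₀ = 198 × 9.8 = 1940.4 m/s.
After the first burn: m = 1160 × exp(−210/1940.4) = 1160 × 0.89743 = 1,041.02 kg.
After the second burn: m = 1,041.02 × exp(−180/1940.4) = 1,041.02 × 0.91141 = 948.796 kg.
Total propellant = m₀ − m_final = 1160 − 948.796 = 211.204 kg.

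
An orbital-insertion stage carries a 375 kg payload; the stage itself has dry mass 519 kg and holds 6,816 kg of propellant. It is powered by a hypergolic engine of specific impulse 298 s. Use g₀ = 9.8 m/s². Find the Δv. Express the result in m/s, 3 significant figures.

Δv ≈ 6290 m/s

v_e = Isp · g₀ = 298 × 9.8 = 2920.4 m/s.
m₀ = payload + dry + propellant = 375 + 519 + 6,816 = 7,710 kg.
m_f = payload + dry = 375 + 519 = 894 kg.
Rocket equation: Δv = v_e · ln(m₀/m_f) = 2920.4 × ln(8.624) = 2920.4 × 2.1546 ≈ 6292.2 m/s.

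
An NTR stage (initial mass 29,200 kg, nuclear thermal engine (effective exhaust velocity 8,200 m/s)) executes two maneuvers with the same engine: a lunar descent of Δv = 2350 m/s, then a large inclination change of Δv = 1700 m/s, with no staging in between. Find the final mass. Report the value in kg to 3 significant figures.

final mass ≈ 17800 kg

After the first burn: m = 29200 × exp(−2350/8200.0) = 29200 × 0.75082 = 21,923.9 kg.
After the second burn: m = 21,923.9 × exp(−1700/8200.0) = 21,923.9 × 0.81276 = 17,818.9 kg.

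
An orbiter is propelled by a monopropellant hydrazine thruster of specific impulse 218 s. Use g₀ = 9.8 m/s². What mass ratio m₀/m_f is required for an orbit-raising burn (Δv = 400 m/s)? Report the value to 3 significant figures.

v_e = Isp · g₀ = 218 × 9.8 = 2136.4 m/s.
m₀/m_f = exp(Δv / v_e) = exp(400 / 2136.4) = exp(0.1872) = 1.2059.

mass ratio ≈ 1.21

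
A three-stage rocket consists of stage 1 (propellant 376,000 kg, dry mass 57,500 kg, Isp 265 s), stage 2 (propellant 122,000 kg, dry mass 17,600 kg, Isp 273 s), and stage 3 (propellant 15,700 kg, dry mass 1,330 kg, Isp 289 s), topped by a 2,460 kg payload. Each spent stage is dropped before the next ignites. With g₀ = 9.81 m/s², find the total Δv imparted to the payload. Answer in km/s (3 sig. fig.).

Ignition mass of stage 1 = 376,000+57,500 + 122,000+17,600 + 15,700+1,330 + 2,460 = 592,590 kg.
Stage 1: m₀ = 592,590 kg, m_f = 592,590 − 376,000 = 216,590 kg; Δv = 265×9.81×ln(2.736) = 2599.7×1.0065 ≈ 2617 m/s.
Stage 2: m₀ = 159,090 kg, m_f = 159,090 − 122,000 = 37,090 kg; Δv = 273×9.81×ln(4.289) = 2678.1×1.4561 ≈ 3900 m/s.
Stage 3: m₀ = 19,490 kg, m_f = 19,490 − 15,700 = 3,790 kg; Δv = 289×9.81×ln(5.142) = 2835.1×1.6375 ≈ 4643 m/s.
Total Δv = 2617 + 3900 + 4643 = 11160 m/s.

Δv ≈ 11.2 km/s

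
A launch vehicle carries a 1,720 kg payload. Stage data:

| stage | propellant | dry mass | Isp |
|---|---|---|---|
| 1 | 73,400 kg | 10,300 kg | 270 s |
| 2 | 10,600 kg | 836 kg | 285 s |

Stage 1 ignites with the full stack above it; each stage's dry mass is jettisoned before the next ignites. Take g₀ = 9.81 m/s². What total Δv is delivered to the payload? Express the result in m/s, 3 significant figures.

Ignition mass of stage 1 = 73,400+10,300 + 10,600+836 + 1,720 = 96,856 kg.
Stage 1: m₀ = 96,856 kg, m_f = 96,856 − 73,400 = 23,456 kg; Δv = 270×9.81×ln(4.129) = 2648.7×1.4181 ≈ 3756 m/s.
Stage 2: m₀ = 13,156 kg, m_f = 13,156 − 10,600 = 2,556 kg; Δv = 285×9.81×ln(5.147) = 2795.9×1.6384 ≈ 4581 m/s.
Total Δv = 3756 + 4581 = 8337 m/s.

Δv ≈ 8340 m/s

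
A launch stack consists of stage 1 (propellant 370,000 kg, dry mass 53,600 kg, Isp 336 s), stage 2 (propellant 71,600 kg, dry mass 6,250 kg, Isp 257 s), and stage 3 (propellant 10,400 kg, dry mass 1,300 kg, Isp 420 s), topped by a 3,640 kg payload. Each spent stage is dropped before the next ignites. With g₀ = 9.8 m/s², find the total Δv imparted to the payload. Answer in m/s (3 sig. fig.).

Ignition mass of stage 1 = 370,000+53,600 + 71,600+6,250 + 10,400+1,300 + 3,640 = 516,790 kg.
Stage 1: m₀ = 516,790 kg, m_f = 516,790 − 370,000 = 146,790 kg; Δv = 336×9.8×ln(3.521) = 3292.8×1.2586 ≈ 4144 m/s.
Stage 2: m₀ = 93,190 kg, m_f = 93,190 − 71,600 = 21,590 kg; Δv = 257×9.8×ln(4.316) = 2518.6×1.4624 ≈ 3683 m/s.
Stage 3: m₀ = 15,340 kg, m_f = 15,340 − 10,400 = 4,940 kg; Δv = 420×9.8×ln(3.105) = 4116.0×1.1331 ≈ 4664 m/s.
Total Δv = 4144 + 3683 + 4664 = 12491 m/s.

Δv ≈ 12500 m/s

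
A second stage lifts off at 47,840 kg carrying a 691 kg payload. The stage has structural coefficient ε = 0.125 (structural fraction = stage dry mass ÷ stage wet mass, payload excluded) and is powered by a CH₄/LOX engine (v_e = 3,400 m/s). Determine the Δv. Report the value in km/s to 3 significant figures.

Stage wet mass = m₀ − payload = 47,840 − 691 = 47,149 kg.
Stage dry mass = ε × stage wet mass = 0.125 × 47,149 = 5,893.63 kg.
Burnout mass m_f = stage dry + payload = 5,893.63 + 691 = 6,584.63 kg.
By the Tsiolkovsky rocket equation, Δv = v_e · ln(47,840/6,584.63) = 3400.0 × ln(7.265) = 3400.0 × 1.9831 ≈ 6743 m/s.

Δv ≈ 6.74 km/s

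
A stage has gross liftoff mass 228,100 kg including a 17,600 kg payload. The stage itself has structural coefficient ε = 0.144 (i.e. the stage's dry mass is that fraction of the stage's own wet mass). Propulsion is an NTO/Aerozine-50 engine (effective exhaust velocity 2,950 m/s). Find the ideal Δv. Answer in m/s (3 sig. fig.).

Δv ≈ 4600 m/s

Stage wet mass = m₀ − payload = 228,100 − 17,600 = 210,500 kg.
Stage dry mass = ε × stage wet mass = 0.144 × 210,500 = 30,312 kg.
Burnout mass m_f = stage dry + payload = 30,312 + 17,600 = 47,912 kg.
Using Δv = v_e ln(m₀/m_f): Δv = v_e · ln(228,100/47,912) = 2950.0 × ln(4.761) = 2950.0 × 1.5604 ≈ 4603 m/s.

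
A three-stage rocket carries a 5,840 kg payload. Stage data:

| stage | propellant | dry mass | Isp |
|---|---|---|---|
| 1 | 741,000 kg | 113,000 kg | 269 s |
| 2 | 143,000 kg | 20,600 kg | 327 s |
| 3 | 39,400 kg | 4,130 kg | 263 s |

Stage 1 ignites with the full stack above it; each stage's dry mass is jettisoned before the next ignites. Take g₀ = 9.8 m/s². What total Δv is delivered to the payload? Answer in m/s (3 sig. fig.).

Δv ≈ 10800 m/s

Ignition mass of stage 1 = 741,000+113,000 + 143,000+20,600 + 39,400+4,130 + 5,840 = 1,066,970 kg.
Stage 1: m₀ = 1,066,970 kg, m_f = 1,066,970 − 741,000 = 325,970 kg; Δv = 269×9.8×ln(3.273) = 2636.2×1.1858 ≈ 3126 m/s.
Stage 2: m₀ = 212,970 kg, m_f = 212,970 − 143,000 = 69,970 kg; Δv = 327×9.8×ln(3.044) = 3204.6×1.1131 ≈ 3567 m/s.
Stage 3: m₀ = 49,370 kg, m_f = 49,370 − 39,400 = 9,970 kg; Δv = 263×9.8×ln(4.952) = 2577.4×1.5998 ≈ 4123 m/s.
Total Δv = 3126 + 3567 + 4123 = 10816 m/s.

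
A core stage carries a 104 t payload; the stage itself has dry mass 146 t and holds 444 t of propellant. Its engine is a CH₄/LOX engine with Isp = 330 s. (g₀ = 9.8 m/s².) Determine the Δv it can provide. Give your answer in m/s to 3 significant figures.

Δv ≈ 3300 m/s

v_e = Isp · g₀ = 330 × 9.8 = 3234.0 m/s.
m₀ = payload + dry + propellant = 104 + 146 + 444 = 694 t.
m_f = payload + dry = 104 + 146 = 250 t.
From the ideal rocket equation, Δv = v_e · ln(m₀/m_f) = 3234.0 × ln(2.776) = 3234.0 × 1.0210 ≈ 3301.9 m/s.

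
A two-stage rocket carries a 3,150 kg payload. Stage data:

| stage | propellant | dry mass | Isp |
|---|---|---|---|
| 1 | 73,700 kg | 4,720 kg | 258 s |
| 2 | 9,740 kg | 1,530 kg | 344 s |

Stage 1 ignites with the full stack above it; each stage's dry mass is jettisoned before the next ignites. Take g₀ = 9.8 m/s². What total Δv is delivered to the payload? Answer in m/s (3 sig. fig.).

Δv ≈ 7790 m/s

Ignition mass of stage 1 = 73,700+4,720 + 9,740+1,530 + 3,150 = 92,840 kg.
Stage 1: m₀ = 92,840 kg, m_f = 92,840 − 73,700 = 19,140 kg; Δv = 258×9.8×ln(4.851) = 2528.4×1.5791 ≈ 3993 m/s.
Stage 2: m₀ = 14,420 kg, m_f = 14,420 − 9,740 = 4,680 kg; Δv = 344×9.8×ln(3.081) = 3371.2×1.1253 ≈ 3794 m/s.
Total Δv = 3993 + 3794 = 7787 m/s.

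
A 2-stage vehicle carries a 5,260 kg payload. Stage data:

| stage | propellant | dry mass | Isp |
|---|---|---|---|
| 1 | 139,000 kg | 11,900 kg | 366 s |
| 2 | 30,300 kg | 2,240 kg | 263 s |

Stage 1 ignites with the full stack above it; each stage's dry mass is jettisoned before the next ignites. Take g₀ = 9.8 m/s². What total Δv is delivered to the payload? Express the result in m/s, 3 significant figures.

Ignition mass of stage 1 = 139,000+11,900 + 30,300+2,240 + 5,260 = 188,700 kg.
Stage 1: m₀ = 188,700 kg, m_f = 188,700 − 139,000 = 49,700 kg; Δv = 366×9.8×ln(3.797) = 3586.8×1.3342 ≈ 4785 m/s.
Stage 2: m₀ = 37,800 kg, m_f = 37,800 − 30,300 = 7,500 kg; Δv = 263×9.8×ln(5.04) = 2577.4×1.6174 ≈ 4169 m/s.
Total Δv = 4785 + 4169 = 8954 m/s.

Δv ≈ 8950 m/s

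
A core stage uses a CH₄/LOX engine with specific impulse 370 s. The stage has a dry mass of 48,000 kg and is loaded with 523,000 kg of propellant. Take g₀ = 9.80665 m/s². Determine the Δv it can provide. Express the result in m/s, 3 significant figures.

v_e = Isp · g₀ = 370 × 9.80665 = 3628.5 m/s.
m₀ = m_dry + m_prop = 48,000 + 523,000 = 571,000 kg.
From the ideal rocket equation, Δv = v_e · ln(m₀/m_f) = 3628.5 × ln(11.9) = 3628.5 × 2.4762 ≈ 8984.8 m/s.

Δv ≈ 8980 m/s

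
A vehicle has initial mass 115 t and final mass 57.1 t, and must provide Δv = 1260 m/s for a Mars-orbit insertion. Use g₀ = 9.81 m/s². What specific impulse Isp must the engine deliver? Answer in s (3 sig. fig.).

Isp ≈ 183 s

ln(m₀/m_f) = ln(115000/57100) = ln(2.014) = 0.7001.
Rocket equation: v_e = Δv / ln(m₀/m_f) = 1260 / 0.7001 = 1799.7 m/s.
Isp = v_e / g₀ = 1799.7 / 9.81 = 183.5 s.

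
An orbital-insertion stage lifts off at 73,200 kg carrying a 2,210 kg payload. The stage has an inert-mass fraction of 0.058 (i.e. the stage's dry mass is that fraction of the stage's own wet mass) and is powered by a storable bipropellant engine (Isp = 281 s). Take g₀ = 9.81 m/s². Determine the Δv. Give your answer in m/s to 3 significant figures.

Stage wet mass = m₀ − payload = 73,200 − 2,210 = 70,990 kg.
Stage dry mass = ε × stage wet mass = 0.058 × 70,990 = 4,117.42 kg.
Burnout mass m_f = stage dry + payload = 4,117.42 + 2,210 = 6,327.42 kg.
v_e = Isp · g₀ = 281 × 9.81 = 2756.6 m/s.
Using Δv = v_e ln(m₀/m_f): Δv = v_e · ln(73,200/6,327.42) = 2756.6 × ln(11.57) = 2756.6 × 2.4483 ≈ 6749 m/s.

Δv ≈ 6750 m/s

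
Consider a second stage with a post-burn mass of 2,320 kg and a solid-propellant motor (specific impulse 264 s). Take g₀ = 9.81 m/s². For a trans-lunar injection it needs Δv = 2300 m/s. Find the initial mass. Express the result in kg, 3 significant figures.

initial mass ≈ 5640 kg

v_e = Isp · g₀ = 264 × 9.81 = 2589.8 m/s.
By the Tsiolkovsky rocket equation, m₀/m_f = exp(Δv / v_e) = exp(2300 / 2589.8) = exp(0.8881) = 2.4305.
m₀ = m_f × 2.4305 = 2,320 × 2.4305 = 5,638.76 kg.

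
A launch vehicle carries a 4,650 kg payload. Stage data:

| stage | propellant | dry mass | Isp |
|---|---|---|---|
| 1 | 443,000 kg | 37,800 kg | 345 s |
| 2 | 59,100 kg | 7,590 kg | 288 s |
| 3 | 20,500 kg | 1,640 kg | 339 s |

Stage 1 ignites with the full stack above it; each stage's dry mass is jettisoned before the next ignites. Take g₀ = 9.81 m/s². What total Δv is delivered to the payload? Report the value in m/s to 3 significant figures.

Ignition mass of stage 1 = 443,000+37,800 + 59,100+7,590 + 20,500+1,640 + 4,650 = 574,280 kg.
Stage 1: m₀ = 574,280 kg, m_f = 574,280 − 443,000 = 131,280 kg; Δv = 345×9.81×ln(4.374) = 3384.5×1.4758 ≈ 4995 m/s.
Stage 2: m₀ = 93,480 kg, m_f = 93,480 − 59,100 = 34,380 kg; Δv = 288×9.81×ln(2.719) = 2825.3×1.0003 ≈ 2826 m/s.
Stage 3: m₀ = 26,790 kg, m_f = 26,790 − 20,500 = 6,290 kg; Δv = 339×9.81×ln(4.259) = 3325.6×1.4491 ≈ 4819 m/s.
Total Δv = 4995 + 2826 + 4819 = 12640 m/s.

Δv ≈ 12600 m/s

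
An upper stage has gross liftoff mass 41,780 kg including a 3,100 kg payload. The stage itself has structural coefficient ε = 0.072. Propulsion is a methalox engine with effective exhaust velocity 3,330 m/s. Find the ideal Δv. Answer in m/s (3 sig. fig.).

Stage wet mass = m₀ − payload = 41,780 − 3,100 = 38,680 kg.
Stage dry mass = ε × stage wet mass = 0.072 × 38,680 = 2,784.96 kg.
Burnout mass m_f = stage dry + payload = 2,784.96 + 3,100 = 5,884.96 kg.
Rocket equation: Δv = v_e · ln(41,780/5,884.96) = 3330.0 × ln(7.099) = 3330.0 × 1.9600 ≈ 6527 m/s.

Δv ≈ 6530 m/s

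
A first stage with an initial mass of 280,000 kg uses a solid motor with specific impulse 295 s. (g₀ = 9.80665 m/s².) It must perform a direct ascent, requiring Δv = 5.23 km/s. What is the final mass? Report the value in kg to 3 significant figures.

final mass ≈ 45900 kg

v_e = Isp · g₀ = 295 × 9.80665 = 2893.0 m/s.
m₀/m_f = exp(Δv / v_e) = exp(5230 / 2893.0) = exp(1.8078) = 6.0972.
m_f = m₀ / 6.0972 = 280,000 / 6.0972 = 45,922.7 kg.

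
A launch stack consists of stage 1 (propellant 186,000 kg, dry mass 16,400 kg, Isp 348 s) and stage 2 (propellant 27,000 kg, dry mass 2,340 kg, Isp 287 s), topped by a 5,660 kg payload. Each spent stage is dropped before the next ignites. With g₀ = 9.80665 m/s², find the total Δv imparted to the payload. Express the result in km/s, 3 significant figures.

Ignition mass of stage 1 = 186,000+16,400 + 27,000+2,340 + 5,660 = 237,400 kg.
Stage 1: m₀ = 237,400 kg, m_f = 237,400 − 186,000 = 51,400 kg; Δv = 348×9.80665×ln(4.619) = 3412.7×1.5301 ≈ 5222 m/s.
Stage 2: m₀ = 35,000 kg, m_f = 35,000 − 27,000 = 8,000 kg; Δv = 287×9.80665×ln(4.375) = 2814.5×1.4759 ≈ 4154 m/s.
Total Δv = 5222 + 4154 = 9376 m/s.

Δv ≈ 9.38 km/s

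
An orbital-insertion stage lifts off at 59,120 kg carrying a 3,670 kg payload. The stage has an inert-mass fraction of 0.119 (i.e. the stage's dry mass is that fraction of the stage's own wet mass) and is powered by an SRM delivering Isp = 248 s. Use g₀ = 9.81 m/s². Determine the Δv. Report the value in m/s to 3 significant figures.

Δv ≈ 4260 m/s

Stage wet mass = m₀ − payload = 59,120 − 3,670 = 55,450 kg.
Stage dry mass = ε × stage wet mass = 0.119 × 55,450 = 6,598.55 kg.
Burnout mass m_f = stage dry + payload = 6,598.55 + 3,670 = 10,268.55 kg.
v_e = Isp · g₀ = 248 × 9.81 = 2432.9 m/s.
Rocket equation: Δv = v_e · ln(59,120/10,268.55) = 2432.9 × ln(5.757) = 2432.9 × 1.7505 ≈ 4259 m/s.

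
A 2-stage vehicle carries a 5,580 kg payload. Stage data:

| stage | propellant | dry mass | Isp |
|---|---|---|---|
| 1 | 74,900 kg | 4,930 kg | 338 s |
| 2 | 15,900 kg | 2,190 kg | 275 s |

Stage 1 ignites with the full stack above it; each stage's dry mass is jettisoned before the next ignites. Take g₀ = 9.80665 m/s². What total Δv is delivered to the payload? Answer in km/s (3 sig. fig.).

Ignition mass of stage 1 = 74,900+4,930 + 15,900+2,190 + 5,580 = 103,500 kg.
Stage 1: m₀ = 103,500 kg, m_f = 103,500 − 74,900 = 28,600 kg; Δv = 338×9.80665×ln(3.619) = 3314.6×1.2862 ≈ 4263 m/s.
Stage 2: m₀ = 23,670 kg, m_f = 23,670 − 15,900 = 7,770 kg; Δv = 275×9.80665×ln(3.046) = 2696.8×1.1139 ≈ 3004 m/s.
Total Δv = 4263 + 3004 = 7267 m/s.

Δv ≈ 7.27 km/s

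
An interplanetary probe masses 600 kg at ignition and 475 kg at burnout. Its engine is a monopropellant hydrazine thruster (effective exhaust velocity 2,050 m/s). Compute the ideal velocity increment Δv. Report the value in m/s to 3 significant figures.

Δv ≈ 479 m/s

Δv = v_e · ln(m₀/m_f) = 2050.0 × ln(1.263) = 2050.0 × 0.2336 ≈ 478.9 m/s.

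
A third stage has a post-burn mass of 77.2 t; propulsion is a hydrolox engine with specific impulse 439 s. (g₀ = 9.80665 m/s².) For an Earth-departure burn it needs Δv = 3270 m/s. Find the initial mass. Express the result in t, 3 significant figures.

initial mass ≈ 165 t

v_e = Isp · g₀ = 439 × 9.80665 = 4305.1 m/s.
m₀/m_f = exp(Δv / v_e) = exp(3270 / 4305.1) = exp(0.7596) = 2.1373.
m₀ = m_f × 2.1373 = 77.2 × 2.1373 = 165 t.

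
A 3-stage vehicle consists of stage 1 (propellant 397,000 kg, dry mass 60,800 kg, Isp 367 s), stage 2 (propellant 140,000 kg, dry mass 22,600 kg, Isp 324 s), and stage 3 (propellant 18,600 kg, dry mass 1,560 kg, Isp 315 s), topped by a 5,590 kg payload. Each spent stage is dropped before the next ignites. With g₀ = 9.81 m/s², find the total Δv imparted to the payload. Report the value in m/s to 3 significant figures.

Ignition mass of stage 1 = 397,000+60,800 + 140,000+22,600 + 18,600+1,560 + 5,590 = 646,150 kg.
Stage 1: m₀ = 646,150 kg, m_f = 646,150 − 397,000 = 249,150 kg; Δv = 367×9.81×ln(2.593) = 3600.3×0.9530 ≈ 3431 m/s.
Stage 2: m₀ = 188,350 kg, m_f = 188,350 − 140,000 = 48,350 kg; Δv = 324×9.81×ln(3.896) = 3178.4×1.3598 ≈ 4322 m/s.
Stage 3: m₀ = 25,750 kg, m_f = 25,750 − 18,600 = 7,150 kg; Δv = 315×9.81×ln(3.601) = 3090.2×1.2813 ≈ 3959 m/s.
Total Δv = 3431 + 4322 + 3959 = 11712 m/s.

Δv ≈ 11700 m/s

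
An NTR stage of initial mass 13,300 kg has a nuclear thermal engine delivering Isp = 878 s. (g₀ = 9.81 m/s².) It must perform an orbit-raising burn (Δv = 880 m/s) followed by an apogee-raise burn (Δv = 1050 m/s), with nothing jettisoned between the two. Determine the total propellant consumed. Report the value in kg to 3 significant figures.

total propellant consumed ≈ 2670 kg

v_e = Isp · g₀ = 878 × 9.81 = 8613.2 m/s.
After the first burn: m = 13300 × exp(−880/8613.2) = 13300 × 0.90288 = 12,008.3 kg.
After the second burn: m = 12,008.3 × exp(−1050/8613.2) = 12,008.3 × 0.88523 = 10,630.1 kg.
Total propellant = m₀ − m_final = 13300 − 10,630.1 = 2,669.9 kg.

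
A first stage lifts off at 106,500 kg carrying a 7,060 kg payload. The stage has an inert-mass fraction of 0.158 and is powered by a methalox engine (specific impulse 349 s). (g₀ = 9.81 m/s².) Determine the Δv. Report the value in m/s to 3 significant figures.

Δv ≈ 5280 m/s

Stage wet mass = m₀ − payload = 106,500 − 7,060 = 99,440 kg.
Stage dry mass = ε × stage wet mass = 0.158 × 99,440 = 15,711.5 kg.
Burnout mass m_f = stage dry + payload = 15,711.5 + 7,060 = 22,771.5 kg.
v_e = Isp · g₀ = 349 × 9.81 = 3423.7 m/s.
Δv = v_e · ln(106,500/22,771.5) = 3423.7 × ln(4.677) = 3423.7 × 1.5426 ≈ 5282 m/s.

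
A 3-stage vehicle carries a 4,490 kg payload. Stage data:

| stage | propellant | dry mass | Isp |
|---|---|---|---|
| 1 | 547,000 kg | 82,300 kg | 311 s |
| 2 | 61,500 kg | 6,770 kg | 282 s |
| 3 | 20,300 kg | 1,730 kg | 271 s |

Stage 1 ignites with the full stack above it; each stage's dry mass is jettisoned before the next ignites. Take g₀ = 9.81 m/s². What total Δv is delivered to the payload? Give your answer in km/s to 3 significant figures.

Ignition mass of stage 1 = 547,000+82,300 + 61,500+6,770 + 20,300+1,730 + 4,490 = 724,090 kg.
Stage 1: m₀ = 724,090 kg, m_f = 724,090 − 547,000 = 177,090 kg; Δv = 311×9.81×ln(4.089) = 3050.9×1.4083 ≈ 4296 m/s.
Stage 2: m₀ = 94,790 kg, m_f = 94,790 − 61,500 = 33,290 kg; Δv = 282×9.81×ln(2.847) = 2766.4×1.0464 ≈ 2895 m/s.
Stage 3: m₀ = 26,520 kg, m_f = 26,520 − 20,300 = 6,220 kg; Δv = 271×9.81×ln(4.264) = 2658.5×1.4501 ≈ 3855 m/s.
Total Δv = 4296 + 2895 + 3855 = 11046 m/s.

Δv ≈ 11.0 km/s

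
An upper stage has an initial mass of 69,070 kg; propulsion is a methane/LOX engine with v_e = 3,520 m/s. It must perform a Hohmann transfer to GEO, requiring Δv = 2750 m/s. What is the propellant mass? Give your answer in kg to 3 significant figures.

Rocket equation: m₀/m_f = exp(Δv / v_e) = exp(2750 / 3520.0) = exp(0.7812) = 2.1842.
m_f = 69,070 / 2.1842 = 31,622.6 kg, so propellant = m₀ − m_f = 69,070 − 31,622.6 = 37,447.4 kg.

propellant mass ≈ 37400 kg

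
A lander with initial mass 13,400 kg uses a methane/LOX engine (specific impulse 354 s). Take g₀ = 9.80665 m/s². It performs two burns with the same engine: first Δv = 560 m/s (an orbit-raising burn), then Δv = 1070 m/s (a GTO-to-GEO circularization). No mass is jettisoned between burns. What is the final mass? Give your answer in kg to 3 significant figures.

v_e = Isp · g₀ = 354 × 9.80665 = 3471.6 m/s.
After the first burn: m = 13400 × exp(−560/3471.6) = 13400 × 0.85103 = 11,403.8 kg.
After the second burn: m = 11,403.8 × exp(−1070/3471.6) = 11,403.8 × 0.73475 = 8,378.94 kg.

final mass ≈ 8380 kg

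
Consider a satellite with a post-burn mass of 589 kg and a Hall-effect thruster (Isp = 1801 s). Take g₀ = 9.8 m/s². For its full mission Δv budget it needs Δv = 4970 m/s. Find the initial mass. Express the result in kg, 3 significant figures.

v_e = Isp · g₀ = 1801 × 9.8 = 17649.8 m/s.
m₀/m_f = exp(Δv / v_e) = exp(4970 / 17649.8) = exp(0.2816) = 1.3252.
m₀ = m_f × 1.3252 = 589 × 1.3252 = 780.543 kg.

initial mass ≈ 781 kg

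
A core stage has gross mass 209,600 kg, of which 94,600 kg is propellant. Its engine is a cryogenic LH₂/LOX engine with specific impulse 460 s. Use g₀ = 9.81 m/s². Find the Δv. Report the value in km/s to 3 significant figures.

Δv ≈ 2.71 km/s

v_e = Isp · g₀ = 460 × 9.81 = 4512.6 m/s.
m_f = m₀ − m_prop = 209,600 − 94,600 = 115,000 kg.
Δv = v_e · ln(m₀/m_f) = 4512.6 × ln(1.823) = 4512.6 × 0.6003 ≈ 2708.8 m/s.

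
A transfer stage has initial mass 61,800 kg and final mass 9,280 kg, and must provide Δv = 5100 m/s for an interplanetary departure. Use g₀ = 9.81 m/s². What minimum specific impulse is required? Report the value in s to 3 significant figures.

ln(m₀/m_f) = ln(61800/9280) = ln(6.659) = 1.8960.
v_e = Δv / ln(m₀/m_f) = 5100 / 1.8960 = 2689.8 m/s.
Isp = v_e / g₀ = 2689.8 / 9.81 = 274.2 s.

Isp ≈ 274 s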